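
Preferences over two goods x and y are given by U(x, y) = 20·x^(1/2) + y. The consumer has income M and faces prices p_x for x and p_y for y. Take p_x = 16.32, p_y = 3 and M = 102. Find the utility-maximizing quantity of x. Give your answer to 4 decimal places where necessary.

x* = 3.3791

Thus x* = (10·p_y/p_x)² — independent of M — with the rest of income spent on y.
Plugging in: x* = (10·3/16.32)² = 3.3791.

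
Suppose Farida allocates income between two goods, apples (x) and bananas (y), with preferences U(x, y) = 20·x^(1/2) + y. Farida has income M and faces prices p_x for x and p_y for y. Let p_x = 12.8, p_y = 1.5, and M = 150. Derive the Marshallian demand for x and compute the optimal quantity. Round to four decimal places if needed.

Set MRS = p_x/p_y: 10·x^(−1/2) = p_x/p_y.
Thus x* = (10·p_y/p_x)² — independent of M — with the rest of income spent on y.
Plugging in: x* = (10·1.5/12.8)² = 1.3733.

x* = 1.3733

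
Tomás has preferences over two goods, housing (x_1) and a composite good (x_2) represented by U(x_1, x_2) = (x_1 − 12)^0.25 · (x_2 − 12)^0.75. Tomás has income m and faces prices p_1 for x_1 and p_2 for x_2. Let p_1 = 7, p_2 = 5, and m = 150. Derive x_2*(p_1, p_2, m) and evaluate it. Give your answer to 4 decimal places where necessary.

x_2* = 12.9

MRS = (1/3)·(x_2−12)/(x_1−12). Tangency with p_1/p_2 gives x_2−12 = 3·(p_1/p_2)·(x_1−12).
Substituting into the budget: x_1* = 12 + 0.25·(m − 12·p_1 − 12·p_2)/p_1, and x_2* = 12 + 0.75·(…)/p_2.
Discretionary income = 150 − 12·7 − 12·5 = 6; x_2* = 12 + 0.75·6/5 = 12.9.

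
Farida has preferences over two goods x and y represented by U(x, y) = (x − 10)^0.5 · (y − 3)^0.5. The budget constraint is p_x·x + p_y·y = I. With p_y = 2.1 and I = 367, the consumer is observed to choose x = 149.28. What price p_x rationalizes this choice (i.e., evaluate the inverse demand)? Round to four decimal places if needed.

MRS = (y−3)/(x−10). Tangency with p_x/p_y gives y−3 = (p_x/p_y)·(x−10).
After buying the subsistence bundle (10, 3), a share 0.5 of the remaining income goes to x: x* = 10 + 0.5·(I − 10p_x − 3p_y)/p_x.
Set x* = 149.28 in the demand function and solve for p_x: p_x = 1.25.

p_x = 1.25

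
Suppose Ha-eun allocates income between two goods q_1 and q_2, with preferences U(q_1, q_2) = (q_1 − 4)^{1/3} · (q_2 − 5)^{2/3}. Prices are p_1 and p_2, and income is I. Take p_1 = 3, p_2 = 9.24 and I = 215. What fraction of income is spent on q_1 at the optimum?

share on q_1 = 0.2989

This is Cobb-Douglas in (q_1−4, q_2−5): tangency gives 1/3·p_2·(q_2−5) = 2/3·p_1·(q_1−4).
After buying the subsistence bundle (4, 5), a share 1/3 of the remaining income goes to q_1: q_1* = 4 + 1/3·(I − 4p_1 − 5p_2)/p_1.
Discretionary income = 215 − 4·3 − 5·9.24 = 156.8; q_1* = 4 + 1/3·156.8/3 = 21.4222; q_2* = 5 + 2/3·156.8/9.24 = 16.3131.
Expenditure on q_1: 3·21.4222 = 64.2667; share = 0.2989.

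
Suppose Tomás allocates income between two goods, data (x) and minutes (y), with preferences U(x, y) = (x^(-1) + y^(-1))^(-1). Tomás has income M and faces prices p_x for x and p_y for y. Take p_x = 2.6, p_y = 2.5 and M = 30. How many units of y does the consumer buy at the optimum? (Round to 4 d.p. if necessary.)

y* = 5.9412

MU_x ∝ x^(-2), MU_y ∝ y^(-2), so MRS = (y/x)^(2) = p_x/p_y.
Solve for the ratio: y/x = [p_x/p_y]^(0.5).
Substitute y = (y/x)·x into the budget: x* = M/(p_x + p_y·(y/x)).
Numerically y/x = 1.019804, so x* = 30/(2.6 + 2.5·1.019804) = 5.8258 and y* = 1.019804·5.8258 = 5.9412.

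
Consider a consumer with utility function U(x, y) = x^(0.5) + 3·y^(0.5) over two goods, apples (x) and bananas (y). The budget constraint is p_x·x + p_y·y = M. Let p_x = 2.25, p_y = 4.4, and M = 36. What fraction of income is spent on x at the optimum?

share on x = 0.1785

MRS = MU_x/MU_y = (1/3)·(y/x)^(0.5). Set equal to p_x/p_y.
Hence y/x = (3·p_x/p_y)^(1/(0.5)), i.e. raised to the 2 power.
Substitute y = (y/x)·x into the budget: x* = M/(p_x + p_y·(y/x)).
Numerically y/x = 2.353435, so x* = 36/(2.25 + 4.4·2.353435) = 2.856 and y* = 2.353435·2.856 = 6.7214.
Expenditure on x: 2.25·2.856 = 6.426; share = 0.1785.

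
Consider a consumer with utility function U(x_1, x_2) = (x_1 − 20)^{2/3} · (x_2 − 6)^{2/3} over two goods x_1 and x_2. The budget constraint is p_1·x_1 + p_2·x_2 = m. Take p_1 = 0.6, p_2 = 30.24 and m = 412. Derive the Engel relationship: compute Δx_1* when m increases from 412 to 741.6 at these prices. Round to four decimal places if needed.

Δx_1* = 274.6667

MRS = (x_2−6)/(x_1−20). Tangency with p_1/p_2 gives x_2−6 = (p_1/p_2)·(x_1−20).
After buying the subsistence bundle (20, 6), a share 0.5 of the remaining income goes to x_1: x_1* = 20 + 0.5·(m − 20p_1 − 6p_2)/p_1.
Discretionary income = 412 − 20·0.6 − 6·30.24 = 218.56; x_1* = 20 + 0.5·218.56/0.6 = 202.1333.
At m' = 741.6: x_1* = 476.8. Change: 476.8 − 202.1333 = 274.6667.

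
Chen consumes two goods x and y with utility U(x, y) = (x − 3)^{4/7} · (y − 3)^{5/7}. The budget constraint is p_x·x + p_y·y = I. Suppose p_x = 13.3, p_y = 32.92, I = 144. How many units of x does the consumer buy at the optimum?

x* = 3.1784

Substituting into the budget: x* = 3 + 4/9·(I − 3·p_x − 3·p_y)/p_x, and y* = 3 + 5/9·(…)/p_y.
Discretionary income = 144 − 3·13.3 − 3·32.92 = 5.34; x* = 3 + 4/9·5.34/13.3 = 3.1784.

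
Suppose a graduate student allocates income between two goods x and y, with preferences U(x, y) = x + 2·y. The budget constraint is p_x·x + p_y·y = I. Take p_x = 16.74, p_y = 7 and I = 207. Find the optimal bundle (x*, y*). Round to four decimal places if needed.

x* = 0, y* = 29.5714

Linear utility — the consumer picks whichever good has higher MU/price: 1/16.74 = 0.0597 vs 2/7 = 0.2857.
y gives more utility per dollar, so spend all income on y: y* = I/p_y, x* = 0.
Numerically: x* = 0, y* = 29.5714.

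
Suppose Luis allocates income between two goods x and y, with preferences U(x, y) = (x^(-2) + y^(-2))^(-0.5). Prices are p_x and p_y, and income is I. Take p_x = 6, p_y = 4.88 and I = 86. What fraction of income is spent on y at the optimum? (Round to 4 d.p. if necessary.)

MU_x ∝ x^(-3), MU_y ∝ y^(-3), so MRS = (y/x)^(3) = p_x/p_y.
Solve for the ratio: y/x = [p_x/p_y]^(1/3).
With the ratio pinned down, the budget gives x* = I/(p_x + p_y·(y/x)) and y* = (y/x)·x*.
Numerically y/x = 1.071298, so x* = 86/(6 + 4.88·1.071298) = 7.6595 and y* = 1.071298·7.6595 = 8.2056.
Expenditure on y: 4.88·8.2056 = 40.0432; share = 0.4656.

share on y = 0.4656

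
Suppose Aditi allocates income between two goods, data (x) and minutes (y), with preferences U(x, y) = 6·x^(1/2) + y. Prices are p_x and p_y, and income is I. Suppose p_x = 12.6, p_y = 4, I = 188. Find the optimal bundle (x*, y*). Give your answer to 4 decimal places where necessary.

x* = 0.907, y* = 44.1429

Set MRS = p_x/p_y: 3·x^(−1/2) = p_x/p_y.
Thus x* = (3·p_y/p_x)² — independent of I — with the rest of income spent on y.
Plugging in: x* = (3·4/12.6)² = 0.907, y* = 44.1429.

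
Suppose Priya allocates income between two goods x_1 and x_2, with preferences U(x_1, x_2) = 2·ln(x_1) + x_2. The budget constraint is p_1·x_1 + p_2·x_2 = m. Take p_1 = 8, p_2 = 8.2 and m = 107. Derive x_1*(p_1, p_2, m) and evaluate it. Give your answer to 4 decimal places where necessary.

x_1* = 2.05

Set MRS = p_1/p_2: (2/x_1)/1 = p_1/p_2.
So x_1*(p_1,p_2) = 2·p_2/p_1, independent of income; and x_2* = (m − 2·p_2)/p_2.
At the given prices: x_1* = 2·8.2/8 = 2.05.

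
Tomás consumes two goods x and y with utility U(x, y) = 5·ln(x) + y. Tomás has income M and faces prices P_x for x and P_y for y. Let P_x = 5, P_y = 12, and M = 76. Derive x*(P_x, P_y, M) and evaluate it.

MU_x = 5/x, MU_y = 1. Tangency: 5/x = P_x/P_y.
So x*(P_x,P_y) = 5·P_y/P_x, independent of income; and y* = (M − 5·P_y)/P_y.
At the given prices: x* = 5·12/5 = 12.

x* = 12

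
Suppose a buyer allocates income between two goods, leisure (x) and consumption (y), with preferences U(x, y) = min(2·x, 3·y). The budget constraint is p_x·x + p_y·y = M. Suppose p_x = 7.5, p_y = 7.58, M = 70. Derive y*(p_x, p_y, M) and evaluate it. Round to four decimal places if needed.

Demand: x*(p_x,p_y,M) = 3·M/(3·p_x + 2·p_y), y* = 2·M/(3·p_x + 2·p_y).
Here 3·7.5 + 2·7.58 = 37.66, giving y* = 3.7175.

y* = 3.7175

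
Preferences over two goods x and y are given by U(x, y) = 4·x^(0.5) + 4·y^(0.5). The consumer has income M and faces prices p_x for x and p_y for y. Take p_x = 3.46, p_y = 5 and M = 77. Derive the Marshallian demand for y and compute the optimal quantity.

y* = 6.2983

MU_x ∝ 4·x^(-0.5), MU_y ∝ 4·y^(-0.5), so MRS = (y/x)^(0.5) = p_x/p_y.
Solve for the ratio: y/x = [p_x/p_y]^(2).
Substitute y = (y/x)·x into the budget: x* = M/(p_x + p_y·(y/x)).
Numerically y/x = 0.478864, so x* = 77/(3.46 + 5·0.478864) = 13.1527 and y* = 0.478864·13.1527 = 6.2983.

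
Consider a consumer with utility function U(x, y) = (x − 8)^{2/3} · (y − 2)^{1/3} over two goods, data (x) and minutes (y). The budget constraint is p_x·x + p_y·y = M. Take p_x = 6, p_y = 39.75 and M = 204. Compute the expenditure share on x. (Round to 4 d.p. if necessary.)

Let x' = x−8, y' = y−2. MRS = 2·y'/x' = p_x/p_y.
After buying the subsistence bundle (8, 2), a share 2/3 of the remaining income goes to x: x* = 8 + 2/3·(M − 8p_x − 2p_y)/p_x.
Discretionary income = 204 − 8·6 − 2·39.75 = 76.5; x* = 8 + 2/3·76.5/6 = 16.5; y* = 2 + 1/3·76.5/39.75 = 2.6415.
Expenditure on x: 6·16.5 = 99; share = 0.4853.

share on x = 0.4853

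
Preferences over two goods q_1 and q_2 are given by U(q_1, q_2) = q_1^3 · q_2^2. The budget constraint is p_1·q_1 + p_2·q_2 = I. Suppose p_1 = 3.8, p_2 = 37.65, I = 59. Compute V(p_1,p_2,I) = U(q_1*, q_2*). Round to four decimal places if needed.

V = 317.6531

Tangency: MRS = (3/2)·q_2/q_1 = p_1/p_2.
Rearranging, p_2·q_2 = (2/3)·p_1·q_1. Substituting into the budget gives p_1·q_1·(1 + (2/3)) = I.
Demand: q_1*(p_1,p_2,I) = 0.6·I/p_1 and q_2* = 0.4·I/p_2.
At p_1=3.8, p_2=37.65, I=59: q_1* = 0.6·59/3.8 = 9.3158, q_2* = 0.6268.
Utility at the optimum: U(9.3158, 0.6268) = 317.6531.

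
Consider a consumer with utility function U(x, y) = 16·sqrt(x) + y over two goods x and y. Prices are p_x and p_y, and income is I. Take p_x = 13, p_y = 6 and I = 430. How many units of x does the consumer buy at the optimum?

Thus x* = (8·p_y/p_x)² — independent of I — with the rest of income spent on y.
Plugging in: x* = (8·6/13)² = 13.6331.

x* = 13.6331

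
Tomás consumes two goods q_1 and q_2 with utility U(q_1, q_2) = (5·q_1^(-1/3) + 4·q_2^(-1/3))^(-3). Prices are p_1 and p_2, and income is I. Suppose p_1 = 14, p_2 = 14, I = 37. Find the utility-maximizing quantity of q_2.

MRS = MU_q_1/MU_q_2 = (5/4)·(q_2/q_1)^(4/3). Set equal to p_1/p_2.
Solve for the ratio: q_2/q_1 = [(4/5)·p_1/p_2]^(0.75).
Substitute q_2 = (q_2/q_1)·q_1 into the budget: q_1* = I/(p_1 + p_2·(q_2/q_1)).
Numerically q_2/q_1 = 0.845897, so q_1* = 37/(14 + 14·0.845897) = 1.4317 and q_2* = 0.845897·1.4317 = 1.2111.

q_2* = 1.2111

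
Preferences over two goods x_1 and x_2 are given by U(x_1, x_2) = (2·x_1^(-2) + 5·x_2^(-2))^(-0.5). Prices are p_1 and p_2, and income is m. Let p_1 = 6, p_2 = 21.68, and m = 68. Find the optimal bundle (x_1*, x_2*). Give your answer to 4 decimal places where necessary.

MU_x_1 ∝ 2·x_1^(-3), MU_x_2 ∝ 5·x_2^(-3), so MRS = (2/5)·(x_2/x_1)^(3) = p_1/p_2.
Hence x_2/x_1 = ((5/2)·p_1/p_2)^(1/(3)), i.e. raised to the 1/3 power.
With the ratio pinned down, the budget gives x_1* = m/(p_1 + p_2·(x_2/x_1)) and x_2* = (x_2/x_1)·x_1*.
Numerically x_2/x_1 = 0.884458, so x_1* = 68/(6 + 21.68·0.884458) = 2.7011 and x_2* = 0.884458·2.7011 = 2.389.

x_1* = 2.7011, x_2* = 2.389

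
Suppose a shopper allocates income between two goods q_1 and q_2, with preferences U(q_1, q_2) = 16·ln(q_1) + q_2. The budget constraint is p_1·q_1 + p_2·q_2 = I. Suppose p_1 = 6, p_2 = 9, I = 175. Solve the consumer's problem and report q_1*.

Set MRS = p_1/p_2: (16/q_1)/1 = p_1/p_2.
So q_1*(p_1,p_2) = 16·p_2/p_1, independent of income; and q_2* = (I − 16·p_2)/p_2.
At the given prices: q_1* = 16·9/6 = 24.

q_1* = 24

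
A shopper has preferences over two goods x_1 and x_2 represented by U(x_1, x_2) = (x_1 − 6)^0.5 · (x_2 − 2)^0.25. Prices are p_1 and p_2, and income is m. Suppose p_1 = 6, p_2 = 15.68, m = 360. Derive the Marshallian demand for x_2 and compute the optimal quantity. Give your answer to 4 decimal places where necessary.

x_2* = 8.2211

Let x_1' = x_1−6, x_2' = x_2−2. MRS = 2·x_2'/x_1' = p_1/p_2.
After buying the subsistence bundle (6, 2), a share 2/3 of the remaining income goes to x_1: x_1* = 6 + 2/3·(m − 6p_1 − 2p_2)/p_1.
Discretionary income = 360 − 6·6 − 2·15.68 = 292.64; x_2* = 2 + 1/3·292.64/15.68 = 8.2211.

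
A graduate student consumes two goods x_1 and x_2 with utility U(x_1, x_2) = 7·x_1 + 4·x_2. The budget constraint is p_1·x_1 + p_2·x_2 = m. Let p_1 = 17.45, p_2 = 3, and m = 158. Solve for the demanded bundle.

x_1* = 0, x_2* = 52.6667

Perfect substitutes: compare marginal utility per dollar. 7/p_1 vs 4/p_2 → 0.4011 vs 1.3333.
x_2 gives more utility per dollar, so spend all income on x_2: x_2* = m/p_2, x_1* = 0.
Numerically: x_1* = 0, x_2* = 52.6667.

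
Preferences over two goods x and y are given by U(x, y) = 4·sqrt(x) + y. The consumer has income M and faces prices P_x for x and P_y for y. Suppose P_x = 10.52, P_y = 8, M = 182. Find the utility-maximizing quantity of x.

x* = 2.3132

Utility is quasi-linear in y; the FOC for x is 2/√x = P_x/P_y.
Solve: √x = 2·P_y/P_x, so x*(P_x,P_y) = (2·P_y/P_x)², and y* = (M − P_x·x*)/P_y.
Plugging in: x* = (2·8/10.52)² = 2.3132.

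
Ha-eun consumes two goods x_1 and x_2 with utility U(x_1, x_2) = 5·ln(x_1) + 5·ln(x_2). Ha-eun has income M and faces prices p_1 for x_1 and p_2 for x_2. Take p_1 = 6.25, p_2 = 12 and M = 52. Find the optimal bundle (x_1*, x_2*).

x_1* = 4.16, x_2* = 2.1667

Demand: x_1*(p_1,p_2,M) = 0.5·M/p_1 and x_2* = 0.5·M/p_2.
At p_1=6.25, p_2=12, M=52: x_1* = 0.5·52/6.25 = 4.16, x_2* = 2.1667.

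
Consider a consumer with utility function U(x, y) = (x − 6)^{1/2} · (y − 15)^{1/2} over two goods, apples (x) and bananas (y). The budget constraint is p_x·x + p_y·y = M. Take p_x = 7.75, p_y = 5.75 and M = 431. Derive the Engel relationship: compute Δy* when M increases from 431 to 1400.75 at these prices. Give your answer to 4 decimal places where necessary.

MRS = (y−15)/(x−6). Tangency with p_x/p_y gives y−15 = (p_x/p_y)·(x−6).
After buying the subsistence bundle (6, 15), a share 0.5 of the remaining income goes to x: x* = 6 + 0.5·(M − 6p_x − 15p_y)/p_x.
Discretionary income = 431 − 6·7.75 − 15·5.75 = 298.25; y* = 15 + 0.5·298.25/5.75 = 40.9348.
At M' = 1400.75: y* = 125.2609. Change: 125.2609 − 40.9348 = 84.3261.

Δy* = 84.3261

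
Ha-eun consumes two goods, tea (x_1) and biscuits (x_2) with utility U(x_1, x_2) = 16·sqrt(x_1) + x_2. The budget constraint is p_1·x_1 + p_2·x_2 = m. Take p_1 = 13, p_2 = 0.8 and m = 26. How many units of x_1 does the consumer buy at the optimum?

Set MRS = p_1/p_2: 8·x_1^(−1/2) = p_1/p_2.
Solve: √x_1 = 8·p_2/p_1, so x_1*(p_1,p_2) = (8·p_2/p_1)², and x_2* = (m − p_1·x_1*)/p_2.
Plugging in: x_1* = (8·0.8/13)² = 0.2424.

x_1* = 0.2424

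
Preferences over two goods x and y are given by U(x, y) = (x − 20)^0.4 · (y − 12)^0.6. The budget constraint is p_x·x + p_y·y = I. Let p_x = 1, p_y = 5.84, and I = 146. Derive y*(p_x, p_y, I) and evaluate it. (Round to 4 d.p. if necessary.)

Let x' = x−20, y' = y−12. MRS = (2/3)·y'/x' = p_x/p_y.
After buying the subsistence bundle (20, 12), a share 0.4 of the remaining income goes to x: x* = 20 + 0.4·(I − 20p_x − 12p_y)/p_x.
Discretionary income = 146 − 20·1 − 12·5.84 = 55.92; y* = 12 + 0.6·55.92/5.84 = 17.7452.

y* = 17.7452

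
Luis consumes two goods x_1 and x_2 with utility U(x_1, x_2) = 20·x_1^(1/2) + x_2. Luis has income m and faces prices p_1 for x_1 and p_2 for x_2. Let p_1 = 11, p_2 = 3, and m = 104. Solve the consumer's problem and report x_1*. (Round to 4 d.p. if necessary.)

x_1* = 7.438

Set MRS = p_1/p_2: 10·x_1^(−1/2) = p_1/p_2.
Solve: √x_1 = 10·p_2/p_1, so x_1*(p_1,p_2) = (10·p_2/p_1)², and x_2* = (m − p_1·x_1*)/p_2.
Plugging in: x_1* = (10·3/11)² = 7.438.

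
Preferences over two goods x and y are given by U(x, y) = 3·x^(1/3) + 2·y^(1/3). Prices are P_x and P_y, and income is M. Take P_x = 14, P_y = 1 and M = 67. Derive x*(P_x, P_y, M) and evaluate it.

x* = 1.576

From the CES first-order condition, (3/2)·(y/x)^(2/3) = P_x/P_y.
Solve for the ratio: y/x = [(2/3)·P_x/P_y]^(1.5).
With the ratio pinned down, the budget gives x* = M/(P_x + P_y·(y/x)) and y* = (y/x)·x*.
Numerically y/x = 28.513804, so x* = 67/(14 + 1·28.513804) = 1.576.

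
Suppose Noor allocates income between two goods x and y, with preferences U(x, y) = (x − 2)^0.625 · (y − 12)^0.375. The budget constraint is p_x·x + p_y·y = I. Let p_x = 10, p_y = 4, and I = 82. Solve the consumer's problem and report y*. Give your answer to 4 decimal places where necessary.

y* = 13.3125

MRS = (5/3)·(y−12)/(x−2). Tangency with p_x/p_y gives y−12 = (3/5)·(p_x/p_y)·(x−2).
After buying the subsistence bundle (2, 12), a share 0.625 of the remaining income goes to x: x* = 2 + 0.625·(I − 2p_x − 12p_y)/p_x.
Discretionary income = 82 − 2·10 − 12·4 = 14; y* = 12 + 0.375·14/4 = 13.3125.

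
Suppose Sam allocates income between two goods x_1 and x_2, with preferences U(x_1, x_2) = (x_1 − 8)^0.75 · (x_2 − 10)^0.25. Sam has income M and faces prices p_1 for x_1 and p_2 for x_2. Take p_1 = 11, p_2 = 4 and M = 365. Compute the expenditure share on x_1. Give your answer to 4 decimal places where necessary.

share on x_1 = 0.7281

MRS = 3·(x_2−10)/(x_1−8). Tangency with p_1/p_2 gives x_2−10 = (1/3)·(p_1/p_2)·(x_1−8).
Substituting into the budget: x_1* = 8 + 0.75·(M − 8·p_1 − 10·p_2)/p_1, and x_2* = 10 + 0.25·(…)/p_2.
Discretionary income = 365 − 8·11 − 10·4 = 237; x_1* = 8 + 0.75·237/11 = 24.1591; x_2* = 10 + 0.25·237/4 = 24.8125.
Expenditure on x_1: 11·24.1591 = 265.75; share = 0.7281.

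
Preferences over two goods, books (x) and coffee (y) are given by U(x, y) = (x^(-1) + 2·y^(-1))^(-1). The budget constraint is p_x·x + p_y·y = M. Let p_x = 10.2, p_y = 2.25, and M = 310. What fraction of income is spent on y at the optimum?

MRS = MU_x/MU_y = (1/2)·(y/x)^(2). Set equal to p_x/p_y.
Solve for the ratio: y/x = [2·p_x/p_y]^(0.5).
Substitute y = (y/x)·x into the budget: x* = M/(p_x + p_y·(y/x)).
Numerically y/x = 3.011091, so x* = 310/(10.2 + 2.25·3.011091) = 18.2622 and y* = 3.011091·18.2622 = 54.9891.
Expenditure on y: 2.25·54.9891 = 123.7256; share = 0.3991.

share on y = 0.3991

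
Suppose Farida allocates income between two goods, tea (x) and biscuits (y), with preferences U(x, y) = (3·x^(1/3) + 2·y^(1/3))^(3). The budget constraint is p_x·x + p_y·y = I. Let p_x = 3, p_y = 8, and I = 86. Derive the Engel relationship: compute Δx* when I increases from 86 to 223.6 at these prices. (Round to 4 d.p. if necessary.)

MRS = MU_x/MU_y = (3/2)·(y/x)^(2/3). Set equal to p_x/p_y.
Solve for the ratio: y/x = [(2/3)·p_x/p_y]^(1.5).
With the ratio pinned down, the budget gives x* = I/(p_x + p_y·(y/x)) and y* = (y/x)·x*.
Numerically y/x = 0.125, so x* = 86/(3 + 8·0.125) = 21.5.
At I' = 223.6: x* = 55.9. Change: 55.9 − 21.5 = 34.4.

Δx* = 34.4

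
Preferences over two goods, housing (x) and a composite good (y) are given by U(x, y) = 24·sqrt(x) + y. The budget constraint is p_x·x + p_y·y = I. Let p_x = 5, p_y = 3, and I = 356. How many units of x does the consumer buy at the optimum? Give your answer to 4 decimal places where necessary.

x* = 51.84

MU_x = 12/√x, MU_y = 1. Tangency: 12/√x = p_x/p_y.
Solve: √x = 12·p_y/p_x, so x*(p_x,p_y) = (12·p_y/p_x)², and y* = (I − p_x·x*)/p_y.
Plugging in: x* = (12·3/5)² = 51.84.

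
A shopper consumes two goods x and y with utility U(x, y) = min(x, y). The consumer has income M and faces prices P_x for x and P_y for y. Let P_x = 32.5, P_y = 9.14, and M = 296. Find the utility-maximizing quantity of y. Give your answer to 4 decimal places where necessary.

With perfect complements, no substitution: consume in ratio x:y = 1:1.
Budget: P_x·x + P_y·x = M, so (P_x + P_y)·x = M.
Demand: x*(P_x,P_y,M) = M/(P_x + P_y), y* = M/(P_x + P_y).
Here 32.5 + 9.14 = 41.64, giving y* = 7.1085.

y* = 7.1085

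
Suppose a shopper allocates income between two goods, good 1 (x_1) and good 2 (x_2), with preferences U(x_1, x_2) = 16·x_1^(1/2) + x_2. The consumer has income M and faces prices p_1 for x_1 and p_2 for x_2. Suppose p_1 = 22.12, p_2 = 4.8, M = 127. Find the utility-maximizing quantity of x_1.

Set MRS = p_1/p_2: 8·x_1^(−1/2) = p_1/p_2.
Thus x_1* = (8·p_2/p_1)² — independent of M — with the rest of income spent on x_2.
Plugging in: x_1* = (8·4.8/22.12)² = 3.0136.

x_1* = 3.0136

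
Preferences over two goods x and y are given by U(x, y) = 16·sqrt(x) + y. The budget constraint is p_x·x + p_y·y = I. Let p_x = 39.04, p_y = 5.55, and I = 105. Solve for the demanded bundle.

x* = 1.2934, y* = 9.8206

MU_x = 8/√x, MU_y = 1. Tangency: 8/√x = p_x/p_y.
Solve: √x = 8·p_y/p_x, so x*(p_x,p_y) = (8·p_y/p_x)², and y* = (I − p_x·x*)/p_y.
Plugging in: x* = (8·5.55/39.04)² = 1.2934, y* = 9.8206.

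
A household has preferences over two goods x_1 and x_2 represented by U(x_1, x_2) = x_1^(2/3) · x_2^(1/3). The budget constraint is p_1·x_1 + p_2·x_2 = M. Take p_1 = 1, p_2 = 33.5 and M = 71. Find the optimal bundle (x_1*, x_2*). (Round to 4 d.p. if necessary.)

x_1* = 47.3333, x_2* = 0.7065

Demand: x_1*(p_1,p_2,M) = 2/3·M/p_1 and x_2* = 1/3·M/p_2.
At p_1=1, p_2=33.5, M=71: x_1* = 2/3·71/1 = 47.3333, x_2* = 0.7065.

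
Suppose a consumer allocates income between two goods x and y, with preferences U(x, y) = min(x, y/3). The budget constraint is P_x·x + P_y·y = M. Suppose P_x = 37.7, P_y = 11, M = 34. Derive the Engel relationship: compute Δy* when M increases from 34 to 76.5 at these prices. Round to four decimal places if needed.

Demand: x*(P_x,P_y,M) = M/(P_x + 3·P_y), y* = 3·M/(P_x + 3·P_y).
Here 37.7 + 3·11 = 70.7, giving y* = 1.4427.
At M' = 76.5: y* = 3.2461. Change: 3.2461 − 1.4427 = 1.8034.

Δy* = 1.8034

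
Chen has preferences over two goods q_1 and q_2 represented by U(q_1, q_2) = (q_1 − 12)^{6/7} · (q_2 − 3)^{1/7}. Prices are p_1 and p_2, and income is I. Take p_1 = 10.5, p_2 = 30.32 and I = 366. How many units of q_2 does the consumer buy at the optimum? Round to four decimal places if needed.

Let q_1' = q_1−12, q_2' = q_2−3. MRS = 6·q_2'/q_1' = p_1/p_2.
Substituting into the budget: q_1* = 12 + 6/7·(I − 12·p_1 − 3·p_2)/p_1, and q_2* = 3 + 1/7·(…)/p_2.
Discretionary income = 366 − 12·10.5 − 3·30.32 = 149.04; q_2* = 3 + 1/7·149.04/30.32 = 3.7022.

q_2* = 3.7022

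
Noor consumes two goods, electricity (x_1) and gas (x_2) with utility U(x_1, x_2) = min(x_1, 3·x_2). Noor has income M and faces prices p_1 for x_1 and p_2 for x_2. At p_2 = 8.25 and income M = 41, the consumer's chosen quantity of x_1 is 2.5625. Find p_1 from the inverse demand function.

Leontief preferences: the optimum is at the kink where x_1/3 = x_2/1, i.e. x_2 = (1/3)·x_1.
Budget: p_1·x_1 + p_2·(1/3)·x_1 = M, so (3·p_1 + p_2)·x_1 = 3·M.
Demand: x_1*(p_1,p_2,M) = 3·M/(3·p_1 + p_2), x_2* = M/(3·p_1 + p_2).
Set x_1* = 2.5625 in the demand function and solve for p_1: p_1 = 13.25.

p_1 = 13.25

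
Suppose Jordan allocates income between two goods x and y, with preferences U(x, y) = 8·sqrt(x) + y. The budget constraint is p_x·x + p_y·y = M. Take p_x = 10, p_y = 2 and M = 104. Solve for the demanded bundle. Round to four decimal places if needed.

Set MRS = p_x/p_y: 4·x^(−1/2) = p_x/p_y.
Solve: √x = 4·p_y/p_x, so x*(p_x,p_y) = (4·p_y/p_x)², and y* = (M − p_x·x*)/p_y.
Plugging in: x* = (4·2/10)² = 0.64, y* = 48.8.

x* = 0.64, y* = 48.8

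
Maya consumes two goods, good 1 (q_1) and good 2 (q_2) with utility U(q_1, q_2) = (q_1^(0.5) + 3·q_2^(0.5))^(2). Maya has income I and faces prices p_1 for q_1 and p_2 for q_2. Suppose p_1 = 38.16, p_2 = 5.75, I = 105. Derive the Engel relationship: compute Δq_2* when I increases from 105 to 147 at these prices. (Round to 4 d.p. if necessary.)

Substitute q_2 = (q_2/q_1)·q_1 into the budget: q_1* = I/(p_1 + p_2·(q_2/q_1)).
Numerically q_2/q_1 = 396.390787, so q_1* = 105/(38.16 + 5.75·396.390787) = 0.0453 and q_2* = 396.390787·0.0453 = 17.9602.
At I' = 147: q_2* = 25.1442. Change: 25.1442 − 17.9602 = 7.1841.

Δq_2* = 7.1841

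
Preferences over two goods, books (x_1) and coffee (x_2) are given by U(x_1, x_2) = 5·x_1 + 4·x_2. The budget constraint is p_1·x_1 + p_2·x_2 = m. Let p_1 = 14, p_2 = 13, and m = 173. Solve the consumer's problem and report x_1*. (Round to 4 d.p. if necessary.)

x_1* = 12.3571

x_1 gives more utility per dollar, so spend all income on x_1: x_1* = m/p_1, x_2* = 0.
Numerically: x_1* = 12.3571, x_2* = 0.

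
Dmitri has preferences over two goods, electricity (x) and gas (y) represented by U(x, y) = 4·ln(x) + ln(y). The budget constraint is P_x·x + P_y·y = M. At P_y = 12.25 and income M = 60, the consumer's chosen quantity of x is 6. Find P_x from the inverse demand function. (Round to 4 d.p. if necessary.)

P_x = 8

The MRS is 4·y/x. Set MRS = P_x/P_y.
So 4·P_y·y = P_x·x; combined with the budget, a share 0.8 of income goes to x.
Demand: x*(P_x,P_y,M) = 0.8·M/P_x and y* = 0.2·M/P_y.
Set x* = 6 in the demand function and solve for P_x: P_x = 8.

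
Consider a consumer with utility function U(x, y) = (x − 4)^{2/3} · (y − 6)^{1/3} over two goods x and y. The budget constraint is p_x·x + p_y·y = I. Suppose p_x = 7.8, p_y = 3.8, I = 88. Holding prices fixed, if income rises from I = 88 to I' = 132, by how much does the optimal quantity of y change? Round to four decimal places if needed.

Δy* = 3.8596

After buying the subsistence bundle (4, 6), a share 2/3 of the remaining income goes to x: x* = 4 + 2/3·(I − 4p_x − 6p_y)/p_x.
Discretionary income = 88 − 4·7.8 − 6·3.8 = 34; y* = 6 + 1/3·34/3.8 = 8.9825.
At I' = 132: y* = 12.8421. Change: 12.8421 − 8.9825 = 3.8596.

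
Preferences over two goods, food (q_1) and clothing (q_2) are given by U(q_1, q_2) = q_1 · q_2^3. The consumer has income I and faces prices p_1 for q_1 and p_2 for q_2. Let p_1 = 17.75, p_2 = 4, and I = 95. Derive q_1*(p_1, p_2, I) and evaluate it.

Demand: q_1*(p_1,p_2,I) = 0.25·I/p_1 and q_2* = 0.75·I/p_2.
At p_1=17.75, p_2=4, I=95: q_1* = 0.25·95/17.75 = 1.338.

q_1* = 1.338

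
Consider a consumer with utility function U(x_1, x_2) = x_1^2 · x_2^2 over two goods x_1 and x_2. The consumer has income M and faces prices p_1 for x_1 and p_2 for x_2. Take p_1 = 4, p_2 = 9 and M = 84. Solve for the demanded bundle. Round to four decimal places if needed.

MU_x_1/MU_x_2 = (2·x_2)/(2·x_1); tangency sets this equal to p_1/p_2.
So 2·p_2·x_2 = 2·p_1·x_1; combined with the budget, a share 0.5 of income goes to x_1.
Demand: x_1*(p_1,p_2,M) = 0.5·M/p_1 and x_2* = 0.5·M/p_2.
At p_1=4, p_2=9, M=84: x_1* = 0.5·84/4 = 10.5, x_2* = 4.6667.

x_1* = 10.5, x_2* = 4.6667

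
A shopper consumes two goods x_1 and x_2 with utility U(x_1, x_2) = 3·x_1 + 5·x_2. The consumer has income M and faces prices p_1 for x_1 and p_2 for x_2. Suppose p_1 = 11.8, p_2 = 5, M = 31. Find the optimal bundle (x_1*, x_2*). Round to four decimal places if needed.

Perfect substitutes: compare marginal utility per dollar. 3/p_1 vs 5/p_2 → 0.2542 vs 1.
x_2 gives more utility per dollar, so spend all income on x_2: x_2* = M/p_2, x_1* = 0.
Numerically: x_1* = 0, x_2* = 6.2.

x_1* = 0, x_2* = 6.2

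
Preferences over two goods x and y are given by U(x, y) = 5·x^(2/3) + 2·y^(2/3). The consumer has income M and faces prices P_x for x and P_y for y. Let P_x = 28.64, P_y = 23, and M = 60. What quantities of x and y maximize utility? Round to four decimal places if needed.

x* = 1.9058, y* = 0.2355

Substitute y = (y/x)·x into the budget: x* = M/(P_x + P_y·(y/x)).
Numerically y/x = 0.123571, so x* = 60/(28.64 + 23·0.123571) = 1.9058 and y* = 0.123571·1.9058 = 0.2355.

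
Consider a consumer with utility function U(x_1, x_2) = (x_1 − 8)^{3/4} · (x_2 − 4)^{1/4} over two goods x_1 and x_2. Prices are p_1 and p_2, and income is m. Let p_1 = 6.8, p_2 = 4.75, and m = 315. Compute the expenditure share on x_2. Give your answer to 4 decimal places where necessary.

Substituting into the budget: x_1* = 8 + 0.75·(m − 8·p_1 − 4·p_2)/p_1, and x_2* = 4 + 0.25·(…)/p_2.
Discretionary income = 315 − 8·6.8 − 4·4.75 = 241.6; x_1* = 8 + 0.75·241.6/6.8 = 34.6471; x_2* = 4 + 0.25·241.6/4.75 = 16.7158.
Expenditure on x_2: 4.75·16.7158 = 79.4; share = 0.2521.

share on x_2 = 0.2521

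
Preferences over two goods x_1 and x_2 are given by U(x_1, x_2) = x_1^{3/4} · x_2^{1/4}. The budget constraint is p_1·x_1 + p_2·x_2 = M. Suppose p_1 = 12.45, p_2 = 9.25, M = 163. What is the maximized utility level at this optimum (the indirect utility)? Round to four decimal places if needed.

V = 8.0363

The MRS is 3·x_2/x_1. Set MRS = p_1/p_2.
So 0.75·p_2·x_2 = 0.25·p_1·x_1; combined with the budget, a share 0.75 of income goes to x_1.
Demand: x_1*(p_1,p_2,M) = 0.75·M/p_1 and x_2* = 0.25·M/p_2.
At p_1=12.45, p_2=9.25, M=163: x_1* = 0.75·163/12.45 = 9.8193, x_2* = 4.4054.
Utility at the optimum: U(9.8193, 4.4054) = 8.0363.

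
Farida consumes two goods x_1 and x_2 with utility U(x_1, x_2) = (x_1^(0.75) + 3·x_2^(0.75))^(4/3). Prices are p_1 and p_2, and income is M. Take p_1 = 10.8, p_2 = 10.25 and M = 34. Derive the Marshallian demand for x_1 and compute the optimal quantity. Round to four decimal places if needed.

From the CES first-order condition, (1/3)·(x_2/x_1)^(0.25) = p_1/p_2.
Solve for the ratio: x_2/x_1 = [3·p_1/p_2]^(4).
With the ratio pinned down, the budget gives x_1* = M/(p_1 + p_2·(x_2/x_1)) and x_2* = (x_2/x_1)·x_1*.
Numerically x_2/x_1 = 99.835404, so x_1* = 34/(10.8 + 10.25·99.835404) = 0.0329.

x_1* = 0.0329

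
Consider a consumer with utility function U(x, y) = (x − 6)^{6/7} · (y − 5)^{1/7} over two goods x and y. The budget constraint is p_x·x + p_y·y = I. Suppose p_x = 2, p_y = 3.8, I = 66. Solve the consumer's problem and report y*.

This is Cobb-Douglas in (x−6, y−5): tangency gives 6/7·p_y·(y−5) = 1/7·p_x·(x−6).
After buying the subsistence bundle (6, 5), a share 6/7 of the remaining income goes to x: x* = 6 + 6/7·(I − 6p_x − 5p_y)/p_x.
Discretionary income = 66 − 6·2 − 5·3.8 = 35; y* = 5 + 1/7·35/3.8 = 6.3158.

y* = 6.3158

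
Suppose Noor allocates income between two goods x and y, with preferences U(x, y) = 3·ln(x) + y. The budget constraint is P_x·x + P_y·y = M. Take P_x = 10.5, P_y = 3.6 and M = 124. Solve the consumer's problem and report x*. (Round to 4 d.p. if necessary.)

So x*(P_x,P_y) = 3·P_y/P_x, independent of income; and y* = (M − 3·P_y)/P_y.
At the given prices: x* = 3·3.6/10.5 = 1.0286.

x* = 1.0286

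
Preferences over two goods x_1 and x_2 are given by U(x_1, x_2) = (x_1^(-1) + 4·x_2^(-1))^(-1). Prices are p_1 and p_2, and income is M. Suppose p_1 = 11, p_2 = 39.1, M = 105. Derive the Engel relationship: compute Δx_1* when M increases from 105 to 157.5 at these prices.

Δx_1* = 1.0004

With the ratio pinned down, the budget gives x_1* = M/(p_1 + p_2·(x_2/x_1)) and x_2* = (x_2/x_1)·x_1*.
Numerically x_2/x_1 = 1.060811, so x_1* = 105/(11 + 39.1·1.060811) = 2.0008.
At M' = 157.5: x_1* = 3.0013. Change: 3.0013 − 2.0008 = 1.0004.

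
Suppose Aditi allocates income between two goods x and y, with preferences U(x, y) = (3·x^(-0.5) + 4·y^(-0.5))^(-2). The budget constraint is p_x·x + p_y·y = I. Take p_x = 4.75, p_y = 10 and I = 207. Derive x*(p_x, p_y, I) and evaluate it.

MRS = MU_x/MU_y = (3/4)·(y/x)^(1.5). Set equal to p_x/p_y.
Hence y/x = ((4/3)·p_x/p_y)^(1/(1.5)), i.e. raised to the 2/3 power.
With the ratio pinned down, the budget gives x* = I/(p_x + p_y·(y/x)) and y* = (y/x)·x*.
Numerically y/x = 0.737488, so x* = 207/(4.75 + 10·0.737488) = 17.0723.

x* = 17.0723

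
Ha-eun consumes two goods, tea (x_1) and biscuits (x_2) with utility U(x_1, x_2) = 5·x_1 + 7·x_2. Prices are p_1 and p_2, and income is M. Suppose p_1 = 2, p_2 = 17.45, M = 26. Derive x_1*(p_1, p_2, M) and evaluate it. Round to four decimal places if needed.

Numerically: x_1* = 13, x_2* = 0.

x_1* = 13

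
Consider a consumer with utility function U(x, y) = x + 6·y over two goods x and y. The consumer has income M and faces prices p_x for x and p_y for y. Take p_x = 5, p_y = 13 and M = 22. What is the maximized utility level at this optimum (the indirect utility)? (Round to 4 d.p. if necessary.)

V = 10.1538

Perfect substitutes: compare marginal utility per dollar. 1/p_x vs 6/p_y → 0.2 vs 0.4615.
y gives more utility per dollar, so spend all income on y: y* = M/p_y, x* = 0.
Numerically: x* = 0, y* = 1.6923.
Utility at the optimum: U(0, 1.6923) = 10.1538.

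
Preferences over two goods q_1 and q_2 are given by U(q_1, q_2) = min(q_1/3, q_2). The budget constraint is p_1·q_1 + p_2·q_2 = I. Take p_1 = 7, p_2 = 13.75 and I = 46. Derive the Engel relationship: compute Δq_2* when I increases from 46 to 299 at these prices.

Leontief preferences: the optimum is at the kink where q_1/3 = q_2/1, i.e. q_2 = (1/3)·q_1.
Budget: p_1·q_1 + p_2·(1/3)·q_1 = I, so (3·p_1 + p_2)·q_1 = 3·I.
Demand: q_1*(p_1,p_2,I) = 3·I/(3·p_1 + p_2), q_2* = I/(3·p_1 + p_2).
Here 3·7 + 13.75 = 34.75, giving q_2* = 1.3237.
At I' = 299: q_2* = 8.6043. Change: 8.6043 − 1.3237 = 7.2806.

Δq_2* = 7.2806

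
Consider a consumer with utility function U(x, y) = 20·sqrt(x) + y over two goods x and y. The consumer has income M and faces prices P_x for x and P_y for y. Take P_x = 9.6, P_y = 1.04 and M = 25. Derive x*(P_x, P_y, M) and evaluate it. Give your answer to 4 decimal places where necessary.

x* = 1.1736

Utility is quasi-linear in y; the FOC for x is 10/√x = P_x/P_y.
Solve: √x = 10·P_y/P_x, so x*(P_x,P_y) = (10·P_y/P_x)², and y* = (M − P_x·x*)/P_y.
Plugging in: x* = (10·1.04/9.6)² = 1.1736.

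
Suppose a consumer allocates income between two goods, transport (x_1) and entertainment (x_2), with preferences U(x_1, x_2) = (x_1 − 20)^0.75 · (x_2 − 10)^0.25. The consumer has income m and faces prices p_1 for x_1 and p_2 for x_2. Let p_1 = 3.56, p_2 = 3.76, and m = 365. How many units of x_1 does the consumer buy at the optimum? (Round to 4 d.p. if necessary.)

x_1* = 73.9747

MRS = 3·(x_2−10)/(x_1−20). Tangency with p_1/p_2 gives x_2−10 = (1/3)·(p_1/p_2)·(x_1−20).
After buying the subsistence bundle (20, 10), a share 0.75 of the remaining income goes to x_1: x_1* = 20 + 0.75·(m − 20p_1 − 10p_2)/p_1.
Discretionary income = 365 − 20·3.56 − 10·3.76 = 256.2; x_1* = 20 + 0.75·256.2/3.56 = 73.9747.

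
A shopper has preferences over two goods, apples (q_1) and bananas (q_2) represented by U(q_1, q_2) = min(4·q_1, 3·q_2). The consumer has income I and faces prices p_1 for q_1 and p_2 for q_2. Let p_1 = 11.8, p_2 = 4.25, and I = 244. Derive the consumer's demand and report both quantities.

Leontief preferences: the optimum is at the kink where q_1/3 = q_2/4, i.e. q_2 = (4/3)·q_1.
Budget: p_1·q_1 + p_2·(4/3)·q_1 = I, so (3·p_1 + 4·p_2)·q_1 = 3·I.
Demand: q_1*(p_1,p_2,I) = 3·I/(3·p_1 + 4·p_2), q_2* = 4·I/(3·p_1 + 4·p_2).
Here 3·11.8 + 4·4.25 = 52.4, giving q_1* = 13.9695 and q_2* = 18.626.

q_1* = 13.9695, q_2* = 18.626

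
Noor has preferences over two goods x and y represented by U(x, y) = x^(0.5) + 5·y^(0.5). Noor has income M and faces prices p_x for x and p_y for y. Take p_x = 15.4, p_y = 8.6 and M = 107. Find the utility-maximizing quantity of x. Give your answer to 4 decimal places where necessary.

MRS = MU_x/MU_y = (1/5)·(y/x)^(0.5). Set equal to p_x/p_y.
Solve for the ratio: y/x = [5·p_x/p_y]^(2).
With the ratio pinned down, the budget gives x* = M/(p_x + p_y·(y/x)) and y* = (y/x)·x*.
Numerically y/x = 80.164954, so x* = 107/(15.4 + 8.6·80.164954) = 0.1518.

x* = 0.1518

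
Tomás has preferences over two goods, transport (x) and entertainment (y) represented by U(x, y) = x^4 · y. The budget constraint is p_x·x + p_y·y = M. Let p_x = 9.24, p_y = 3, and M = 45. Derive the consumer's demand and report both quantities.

x* = 3.8961, y* = 3

Tangency: MRS = 4·y/x = p_x/p_y.
So 4·p_y·y = p_x·x; combined with the budget, a share 0.8 of income goes to x.
Demand: x*(p_x,p_y,M) = 0.8·M/p_x and y* = 0.2·M/p_y.
At p_x=9.24, p_y=3, M=45: x* = 0.8·45/9.24 = 3.8961, y* = 3.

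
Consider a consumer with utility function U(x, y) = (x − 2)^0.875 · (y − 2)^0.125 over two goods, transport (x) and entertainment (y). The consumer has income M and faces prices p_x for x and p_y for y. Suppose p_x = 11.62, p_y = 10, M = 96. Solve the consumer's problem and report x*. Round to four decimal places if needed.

Let x' = x−2, y' = y−2. MRS = 7·y'/x' = p_x/p_y.
After buying the subsistence bundle (2, 2), a share 0.875 of the remaining income goes to x: x* = 2 + 0.875·(M − 2p_x − 2p_y)/p_x.
Discretionary income = 96 − 2·11.62 − 2·10 = 52.76; x* = 2 + 0.875·52.76/11.62 = 5.9729.

x* = 5.9729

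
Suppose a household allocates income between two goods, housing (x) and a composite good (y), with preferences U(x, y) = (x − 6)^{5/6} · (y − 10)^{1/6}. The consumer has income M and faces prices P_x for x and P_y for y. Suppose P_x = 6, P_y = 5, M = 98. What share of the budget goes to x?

After buying the subsistence bundle (6, 10), a share 5/6 of the remaining income goes to x: x* = 6 + 5/6·(M − 6P_x − 10P_y)/P_x.
Discretionary income = 98 − 6·6 − 10·5 = 12; x* = 6 + 5/6·12/6 = 7.6667; y* = 10 + 1/6·12/5 = 10.4.
Expenditure on x: 6·7.6667 = 46; share = 0.4694.

share on x = 0.4694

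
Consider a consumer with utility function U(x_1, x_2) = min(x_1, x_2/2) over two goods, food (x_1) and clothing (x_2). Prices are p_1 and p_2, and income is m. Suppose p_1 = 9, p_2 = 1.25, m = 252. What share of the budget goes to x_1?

Leontief preferences: the optimum is at the kink where x_1/1 = x_2/2, i.e. x_2 = 2·x_1.
Budget: p_1·x_1 + p_2·2·x_1 = m, so (p_1 + 2·p_2)·x_1 = m.
Demand: x_1*(p_1,p_2,m) = m/(p_1 + 2·p_2), x_2* = 2·m/(p_1 + 2·p_2).
Here 9 + 2·1.25 = 11.5, giving x_1* = 21.913 and x_2* = 43.8261.
Expenditure on x_1: 9·21.913 = 197.2174; share = 0.7826.

share on x_1 = 0.7826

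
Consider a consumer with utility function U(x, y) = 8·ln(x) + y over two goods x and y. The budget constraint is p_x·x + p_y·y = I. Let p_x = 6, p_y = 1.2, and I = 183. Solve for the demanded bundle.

MU_x = 8/x, MU_y = 1. Tangency: 8/x = p_x/p_y.
So x*(p_x,p_y) = 8·p_y/p_x, independent of income; and y* = (I − 8·p_y)/p_y.
At the given prices: x* = 8·1.2/6 = 1.6, and y* = 144.5.

x* = 1.6, y* = 144.5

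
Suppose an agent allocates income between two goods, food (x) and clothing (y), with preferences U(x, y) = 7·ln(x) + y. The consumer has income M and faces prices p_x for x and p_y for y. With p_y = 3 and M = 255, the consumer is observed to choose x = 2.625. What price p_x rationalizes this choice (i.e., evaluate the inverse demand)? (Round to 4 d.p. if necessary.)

Set MRS = p_x/p_y: (7/x)/1 = p_x/p_y.
So x*(p_x,p_y) = 7·p_y/p_x, independent of income; and y* = (M − 7·p_y)/p_y.
Set x* = 2.625 in the demand function and solve for p_x: p_x = 8.

p_x = 8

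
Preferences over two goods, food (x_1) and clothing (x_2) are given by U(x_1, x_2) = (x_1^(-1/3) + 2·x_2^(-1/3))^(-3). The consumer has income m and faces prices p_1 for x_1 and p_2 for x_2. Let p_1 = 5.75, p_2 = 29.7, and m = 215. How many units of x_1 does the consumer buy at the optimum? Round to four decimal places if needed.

x_1* = 10.5763

From the CES first-order condition, (1/2)·(x_2/x_1)^(4/3) = p_1/p_2.
Hence x_2/x_1 = (2·p_1/p_2)^(1/(4/3)), i.e. raised to the 0.75 power.
Substitute x_2 = (x_2/x_1)·x_1 into the budget: x_1* = m/(p_1 + p_2·(x_2/x_1)).
Numerically x_2/x_1 = 0.490858, so x_1* = 215/(5.75 + 29.7·0.490858) = 10.5763.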